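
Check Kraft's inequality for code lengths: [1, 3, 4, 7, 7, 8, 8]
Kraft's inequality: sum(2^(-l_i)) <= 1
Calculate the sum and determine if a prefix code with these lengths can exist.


Sum = 2^(-1) + 2^(-3) + 2^(-4) + 2^(-7) + 2^(-7) + 2^(-8) + 2^(-8)
    = 0.5 + 0.125 + 0.0625 + 0.0078125 + 0.0078125 + 0.00390625 + 0.00390625
    = 182/256 = 0.7109375
Since 0.7109375 <= 1, Kraft's inequality IS satisfied.
A prefix code with these lengths CAN exist.

Kraft sum = 0.7109375. Satisfied.


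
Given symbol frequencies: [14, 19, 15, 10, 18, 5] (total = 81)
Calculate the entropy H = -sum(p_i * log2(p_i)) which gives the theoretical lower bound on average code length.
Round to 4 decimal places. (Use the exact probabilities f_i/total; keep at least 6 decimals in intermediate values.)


Per-symbol terms -p_i * log2(p_i) with p_i = f_i/81:
  p = 14/81 = 0.172840: log2(p) = -2.532495, -p*log2(p) = 0.437715
  p = 19/81 = 0.234568: log2(p) = -2.091922, -p*log2(p) = 0.490698
  p = 15/81 = 0.185185: log2(p) = -2.432959, -p*log2(p) = 0.450548
  p = 10/81 = 0.123457: log2(p) = -3.017922, -p*log2(p) = 0.372583
  p = 18/81 = 0.222222: log2(p) = -2.169925, -p*log2(p) = 0.482206
  p = 5/81 = 0.061728: log2(p) = -4.017922, -p*log2(p) = 0.248020
H = 0.437715 + 0.490698 + 0.450548 + 0.372583 + 0.482206 + 0.248020 = 2.481770

H = 2.4818 bits/symbol


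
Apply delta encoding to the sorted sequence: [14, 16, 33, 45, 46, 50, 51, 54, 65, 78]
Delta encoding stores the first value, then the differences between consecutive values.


First value: 14
Deltas:
  16 - 14 = 2
  33 - 16 = 17
  45 - 33 = 12
  46 - 45 = 1
  50 - 46 = 4
  51 - 50 = 1
  54 - 51 = 3
  65 - 54 = 11
  78 - 65 = 13


Delta encoded: [14, 2, 17, 12, 1, 4, 1, 3, 11, 13]


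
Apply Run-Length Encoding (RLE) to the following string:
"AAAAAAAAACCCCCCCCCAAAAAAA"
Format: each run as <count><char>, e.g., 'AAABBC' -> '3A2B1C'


Scanning runs left to right:
  i=0: run of 'A' x 9 -> '9A'
  i=9: run of 'C' x 9 -> '9C'
  i=18: run of 'A' x 7 -> '7A'

RLE = 9A9C7A


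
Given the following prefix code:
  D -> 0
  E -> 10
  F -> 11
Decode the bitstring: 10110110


Decoding step by step:
Bits 10 -> E
Bits 11 -> F
Bits 0 -> D
Bits 11 -> F
Bits 0 -> D


Decoded message: EFDFD


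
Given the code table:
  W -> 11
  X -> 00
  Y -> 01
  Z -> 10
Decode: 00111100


Decoding:
00 -> X
11 -> W
11 -> W
00 -> X


Result: XWWX


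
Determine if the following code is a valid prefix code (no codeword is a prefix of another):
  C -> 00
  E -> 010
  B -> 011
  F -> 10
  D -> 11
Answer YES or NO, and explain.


Checking each pair (does one codeword prefix another?):
  C='00' vs E='010': no prefix
  C='00' vs B='011': no prefix
  C='00' vs F='10': no prefix
  C='00' vs D='11': no prefix
  E='010' vs C='00': no prefix
  E='010' vs B='011': no prefix
  E='010' vs F='10': no prefix
  E='010' vs D='11': no prefix
  B='011' vs C='00': no prefix
  B='011' vs E='010': no prefix
  B='011' vs F='10': no prefix
  B='011' vs D='11': no prefix
  F='10' vs C='00': no prefix
  F='10' vs E='010': no prefix
  F='10' vs B='011': no prefix
  F='10' vs D='11': no prefix
  D='11' vs C='00': no prefix
  D='11' vs E='010': no prefix
  D='11' vs B='011': no prefix
  D='11' vs F='10': no prefix
No violation found over all pairs.

YES -- this is a valid prefix code. No codeword is a prefix of any other codeword.


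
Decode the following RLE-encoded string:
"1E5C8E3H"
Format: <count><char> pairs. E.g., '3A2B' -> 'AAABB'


Expanding each <count><char> pair:
  1E -> 'E'
  5C -> 'CCCCC'
  8E -> 'EEEEEEEE'
  3H -> 'HHH'

Decoded = ECCCCCEEEEEEEEHHH


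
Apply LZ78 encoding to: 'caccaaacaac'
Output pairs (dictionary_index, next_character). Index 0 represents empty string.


LZ78 encoding steps:
Dictionary: {0: ''}
Step 1: w='' (idx 0), next='c' -> output (0, 'c'), add 'c' as idx 1
Step 2: w='' (idx 0), next='a' -> output (0, 'a'), add 'a' as idx 2
Step 3: w='c' (idx 1), next='c' -> output (1, 'c'), add 'cc' as idx 3
Step 4: w='a' (idx 2), next='a' -> output (2, 'a'), add 'aa' as idx 4
Step 5: w='a' (idx 2), next='c' -> output (2, 'c'), add 'ac' as idx 5
Step 6: w='aa' (idx 4), next='c' -> output (4, 'c'), add 'aac' as idx 6


Encoded: [(0, 'c'), (0, 'a'), (1, 'c'), (2, 'a'), (2, 'c'), (4, 'c')]


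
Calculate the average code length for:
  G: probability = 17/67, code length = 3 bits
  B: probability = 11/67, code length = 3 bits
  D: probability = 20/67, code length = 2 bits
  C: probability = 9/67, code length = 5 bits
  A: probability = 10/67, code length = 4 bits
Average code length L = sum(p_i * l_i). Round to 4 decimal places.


Weighted contributions p_i * l_i:
  G: (17/67) * 3 = 51/67
  B: (11/67) * 3 = 33/67
  D: (20/67) * 2 = 40/67
  C: (9/67) * 5 = 45/67
  A: (10/67) * 4 = 40/67
Sum = (51 + 33 + 40 + 45 + 40)/67 = 209/67

L = 209/67 = 3.1194 bits/symbol


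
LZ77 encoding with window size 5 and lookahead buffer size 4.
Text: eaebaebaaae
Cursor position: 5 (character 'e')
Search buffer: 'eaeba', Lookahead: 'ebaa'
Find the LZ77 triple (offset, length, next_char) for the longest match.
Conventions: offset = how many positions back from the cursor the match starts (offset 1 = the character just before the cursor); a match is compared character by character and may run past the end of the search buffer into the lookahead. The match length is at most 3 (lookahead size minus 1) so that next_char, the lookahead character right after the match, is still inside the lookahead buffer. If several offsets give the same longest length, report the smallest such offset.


Try each offset into the search buffer:
  offset=1 (pos 4, char 'a'): match length 0
  offset=2 (pos 3, char 'b'): match length 0
  offset=3 (pos 2, char 'e'): match length 3
  offset=4 (pos 1, char 'a'): match length 0
  offset=5 (pos 0, char 'e'): match length 1
Longest match has length 3 at offset 3.
next_char = character at position 5 + 3 = 8 -> 'a'

Best match: offset=3, length=3 (matching 'eba' starting at position 2)
LZ77 triple: (3, 3, 'a')


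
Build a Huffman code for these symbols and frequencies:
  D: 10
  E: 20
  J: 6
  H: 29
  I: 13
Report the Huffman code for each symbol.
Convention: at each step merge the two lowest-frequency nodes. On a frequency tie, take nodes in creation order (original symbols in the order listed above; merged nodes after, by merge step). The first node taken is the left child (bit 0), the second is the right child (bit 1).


Huffman tree construction:
Step 1: Merge J(6) + D(10) = 16
Step 2: Merge I(13) + (J+D)(16) = 29
Step 3: Merge E(20) + H(29) = 49
Step 4: Merge (I+(J+D))(29) + (E+H)(49) = 78
Read each symbol's code off the tree from the root (left child = 0, right child = 1).

Codes:
  D: 011 (length 3)
  E: 10 (length 2)
  J: 010 (length 3)
  H: 11 (length 2)
  I: 00 (length 2)
Average code length: 172/78 = 2.2051 bits/symbol


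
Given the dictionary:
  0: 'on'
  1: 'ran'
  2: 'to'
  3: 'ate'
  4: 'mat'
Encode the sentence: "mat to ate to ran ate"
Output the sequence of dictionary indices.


Look up each word in the dictionary:
  'mat' -> 4
  'to' -> 2
  'ate' -> 3
  'to' -> 2
  'ran' -> 1
  'ate' -> 3

Encoded: [4, 2, 3, 2, 1, 3]


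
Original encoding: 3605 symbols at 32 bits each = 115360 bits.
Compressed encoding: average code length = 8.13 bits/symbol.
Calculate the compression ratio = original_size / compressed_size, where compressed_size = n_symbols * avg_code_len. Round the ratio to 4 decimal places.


original_size = n_symbols * orig_bits = 3605 * 32 = 115360 bits
compressed_size = n_symbols * avg_code_len = 3605 * 8.13 = 29308.65 bits
ratio = original_size / compressed_size = 115360 / 29308.65 = 3.936

Compression ratio = 3.936


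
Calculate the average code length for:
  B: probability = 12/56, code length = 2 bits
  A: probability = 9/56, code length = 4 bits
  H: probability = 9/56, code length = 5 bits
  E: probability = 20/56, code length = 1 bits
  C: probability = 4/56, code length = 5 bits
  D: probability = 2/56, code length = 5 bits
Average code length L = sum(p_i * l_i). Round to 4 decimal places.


Weighted contributions p_i * l_i:
  B: (12/56) * 2 = 24/56
  A: (9/56) * 4 = 36/56
  H: (9/56) * 5 = 45/56
  E: (20/56) * 1 = 20/56
  C: (4/56) * 5 = 20/56
  D: (2/56) * 5 = 10/56
Sum = (24 + 36 + 45 + 20 + 20 + 10)/56 = 155/56

L = 155/56 = 2.7679 bits/symbol


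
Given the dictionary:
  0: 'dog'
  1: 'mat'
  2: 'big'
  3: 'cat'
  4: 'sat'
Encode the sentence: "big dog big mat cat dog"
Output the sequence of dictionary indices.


Look up each word in the dictionary:
  'big' -> 2
  'dog' -> 0
  'big' -> 2
  'mat' -> 1
  'cat' -> 3
  'dog' -> 0

Encoded: [2, 0, 2, 1, 3, 0]


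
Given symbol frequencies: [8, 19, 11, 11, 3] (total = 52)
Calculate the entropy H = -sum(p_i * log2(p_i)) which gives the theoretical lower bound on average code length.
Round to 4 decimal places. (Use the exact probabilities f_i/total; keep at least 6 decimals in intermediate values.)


Per-symbol terms -p_i * log2(p_i) with p_i = f_i/52:
  p = 8/52 = 0.153846: log2(p) = -2.700440, -p*log2(p) = 0.415452
  p = 19/52 = 0.365385: log2(p) = -1.452512, -p*log2(p) = 0.530726
  p = 11/52 = 0.211538: log2(p) = -2.241008, -p*log2(p) = 0.474059
  p = 11/52 = 0.211538: log2(p) = -2.241008, -p*log2(p) = 0.474059
  p = 3/52 = 0.057692: log2(p) = -4.115477, -p*log2(p) = 0.237431
H = 0.415452 + 0.530726 + 0.474059 + 0.474059 + 0.237431 = 2.131727

H = 2.1317 bits/symbol


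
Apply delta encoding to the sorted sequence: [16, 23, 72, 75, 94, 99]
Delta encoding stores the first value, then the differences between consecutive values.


First value: 16
Deltas:
  23 - 16 = 7
  72 - 23 = 49
  75 - 72 = 3
  94 - 75 = 19
  99 - 94 = 5


Delta encoded: [16, 7, 49, 3, 19, 5]


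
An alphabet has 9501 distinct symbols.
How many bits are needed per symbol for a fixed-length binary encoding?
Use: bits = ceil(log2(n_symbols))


log2(9501) = 13.2139
Bracket: 2^13 = 8192 < 9501 <= 2^14 = 16384
So ceil(log2(9501)) = 14

bits = ceil(log2(9501)) = ceil(13.2139) = 14 bits


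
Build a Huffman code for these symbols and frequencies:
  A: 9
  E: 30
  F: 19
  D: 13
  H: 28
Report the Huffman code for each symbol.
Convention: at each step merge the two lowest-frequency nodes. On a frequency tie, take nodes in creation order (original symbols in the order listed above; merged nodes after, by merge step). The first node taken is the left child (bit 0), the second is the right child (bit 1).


Huffman tree construction:
Step 1: Merge A(9) + D(13) = 22
Step 2: Merge F(19) + (A+D)(22) = 41
Step 3: Merge H(28) + E(30) = 58
Step 4: Merge (F+(A+D))(41) + (H+E)(58) = 99
Read each symbol's code off the tree from the root (left child = 0, right child = 1).

Codes:
  A: 010 (length 3)
  E: 11 (length 2)
  F: 00 (length 2)
  D: 011 (length 3)
  H: 10 (length 2)
Average code length: 220/99 = 2.2222 bits/symbol


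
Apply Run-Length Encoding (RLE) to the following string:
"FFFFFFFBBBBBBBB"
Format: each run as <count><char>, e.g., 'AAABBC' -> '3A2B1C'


Scanning runs left to right:
  i=0: run of 'F' x 7 -> '7F'
  i=7: run of 'B' x 8 -> '8B'

RLE = 7F8B


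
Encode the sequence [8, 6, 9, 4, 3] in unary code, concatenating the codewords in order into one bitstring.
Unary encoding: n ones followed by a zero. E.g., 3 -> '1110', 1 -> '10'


Encode each number as n ones followed by a terminating 0:
  8 -> 111111110 (9 bits)
  6 -> 1111110 (7 bits)
  9 -> 1111111110 (10 bits)
  4 -> 11110 (5 bits)
  3 -> 1110 (4 bits)
Total length = 9 + 7 + 10 + 5 + 4 = 35 bits.

Unary([8, 6, 9, 4, 3]) = 11111111011111101111111110111101110 (35 bits)


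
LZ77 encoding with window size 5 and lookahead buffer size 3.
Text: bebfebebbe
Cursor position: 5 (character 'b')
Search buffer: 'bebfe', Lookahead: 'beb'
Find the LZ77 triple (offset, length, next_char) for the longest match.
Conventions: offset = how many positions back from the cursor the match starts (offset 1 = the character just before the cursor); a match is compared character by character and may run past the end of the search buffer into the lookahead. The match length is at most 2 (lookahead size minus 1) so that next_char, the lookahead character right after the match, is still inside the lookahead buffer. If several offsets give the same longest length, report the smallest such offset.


Try each offset into the search buffer:
  offset=1 (pos 4, char 'e'): match length 0
  offset=2 (pos 3, char 'f'): match length 0
  offset=3 (pos 2, char 'b'): match length 1
  offset=4 (pos 1, char 'e'): match length 0
  offset=5 (pos 0, char 'b'): match length 2
Longest match has length 2 at offset 5.
next_char = character at position 5 + 2 = 7 -> 'b'

Best match: offset=5, length=2 (matching 'be' starting at position 0)
LZ77 triple: (5, 2, 'b')


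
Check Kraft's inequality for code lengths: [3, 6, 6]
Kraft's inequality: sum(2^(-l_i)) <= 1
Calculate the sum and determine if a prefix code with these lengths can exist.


Sum = 2^(-3) + 2^(-6) + 2^(-6)
    = 0.125 + 0.015625 + 0.015625
    = 10/64 = 0.15625
Since 0.15625 <= 1, Kraft's inequality IS satisfied.
A prefix code with these lengths CAN exist.

Kraft sum = 0.15625. Satisfied.


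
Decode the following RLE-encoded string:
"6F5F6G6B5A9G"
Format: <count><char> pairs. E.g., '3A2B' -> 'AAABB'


Expanding each <count><char> pair:
  6F -> 'FFFFFF'
  5F -> 'FFFFF'
  6G -> 'GGGGGG'
  6B -> 'BBBBBB'
  5A -> 'AAAAA'
  9G -> 'GGGGGGGGG'

Decoded = FFFFFFFFFFFGGGGGGBBBBBBAAAAAGGGGGGGGG


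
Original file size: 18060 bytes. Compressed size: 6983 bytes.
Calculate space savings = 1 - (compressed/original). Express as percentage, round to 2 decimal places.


ratio = compressed/original = 6983/18060 = 0.386656
savings = 1 - ratio = 1 - 0.386656 = 0.613344
as a percentage: 0.613344 * 100 = 61.33%

Space savings = 1 - 6983/18060 = 61.33%


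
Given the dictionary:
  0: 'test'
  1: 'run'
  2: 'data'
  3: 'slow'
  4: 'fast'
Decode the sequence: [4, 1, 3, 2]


Look up each index in the dictionary:
  4 -> 'fast'
  1 -> 'run'
  3 -> 'slow'
  2 -> 'data'

Decoded: "fast run slow data"


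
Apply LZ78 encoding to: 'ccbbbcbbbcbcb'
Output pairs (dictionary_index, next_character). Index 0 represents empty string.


LZ78 encoding steps:
Dictionary: {0: ''}
Step 1: w='' (idx 0), next='c' -> output (0, 'c'), add 'c' as idx 1
Step 2: w='c' (idx 1), next='b' -> output (1, 'b'), add 'cb' as idx 2
Step 3: w='' (idx 0), next='b' -> output (0, 'b'), add 'b' as idx 3
Step 4: w='b' (idx 3), next='c' -> output (3, 'c'), add 'bc' as idx 4
Step 5: w='b' (idx 3), next='b' -> output (3, 'b'), add 'bb' as idx 5
Step 6: w='bc' (idx 4), next='b' -> output (4, 'b'), add 'bcb' as idx 6
Step 7: w='cb' (idx 2), end of input -> output (2, '')


Encoded: [(0, 'c'), (1, 'b'), (0, 'b'), (3, 'c'), (3, 'b'), (4, 'b'), (2, '')]


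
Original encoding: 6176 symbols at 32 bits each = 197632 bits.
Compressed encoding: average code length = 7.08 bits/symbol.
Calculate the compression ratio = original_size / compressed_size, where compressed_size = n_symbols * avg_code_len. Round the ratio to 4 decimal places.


original_size = n_symbols * orig_bits = 6176 * 32 = 197632 bits
compressed_size = n_symbols * avg_code_len = 6176 * 7.08 = 43726.08 bits
ratio = original_size / compressed_size = 197632 / 43726.08 = 4.5198

Compression ratio = 4.5198


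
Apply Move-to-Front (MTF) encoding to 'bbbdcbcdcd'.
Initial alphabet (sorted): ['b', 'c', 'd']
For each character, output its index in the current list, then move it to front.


MTF encoding:
'b': index 0 in ['b', 'c', 'd'] -> ['b', 'c', 'd']
'b': index 0 in ['b', 'c', 'd'] -> ['b', 'c', 'd']
'b': index 0 in ['b', 'c', 'd'] -> ['b', 'c', 'd']
'd': index 2 in ['b', 'c', 'd'] -> ['d', 'b', 'c']
'c': index 2 in ['d', 'b', 'c'] -> ['c', 'd', 'b']
'b': index 2 in ['c', 'd', 'b'] -> ['b', 'c', 'd']
'c': index 1 in ['b', 'c', 'd'] -> ['c', 'b', 'd']
'd': index 2 in ['c', 'b', 'd'] -> ['d', 'c', 'b']
'c': index 1 in ['d', 'c', 'b'] -> ['c', 'd', 'b']
'd': index 1 in ['c', 'd', 'b'] -> ['d', 'c', 'b']


Output: [0, 0, 0, 2, 2, 2, 1, 2, 1, 1]


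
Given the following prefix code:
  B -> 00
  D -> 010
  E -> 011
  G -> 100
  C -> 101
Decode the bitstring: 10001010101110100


Decoding step by step:
Bits 100 -> G
Bits 010 -> D
Bits 101 -> C
Bits 011 -> E
Bits 101 -> C
Bits 00 -> B


Decoded message: GDCECB


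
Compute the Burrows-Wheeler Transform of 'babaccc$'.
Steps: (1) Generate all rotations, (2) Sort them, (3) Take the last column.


Rotations (sorted):
  0: $babaccc -> last char: c
  1: abaccc$b -> last char: b
  2: accc$bab -> last char: b
  3: babaccc$ -> last char: $
  4: baccc$ba -> last char: a
  5: c$babacc -> last char: c
  6: cc$babac -> last char: c
  7: ccc$baba -> last char: a


BWT = cbb$acca


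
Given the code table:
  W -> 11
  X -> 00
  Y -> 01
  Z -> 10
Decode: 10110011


Decoding:
10 -> Z
11 -> W
00 -> X
11 -> W


Result: ZWXW


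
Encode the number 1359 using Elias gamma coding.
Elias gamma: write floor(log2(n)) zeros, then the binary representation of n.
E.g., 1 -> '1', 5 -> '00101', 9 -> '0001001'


num_bits = floor(log2(1359)) + 1 = 11
leading_zeros = num_bits - 1 = 10
binary(1359) = 10101001111

Elias gamma(1359) = '0000000000' + '10101001111' = 000000000010101001111 (21 bits)


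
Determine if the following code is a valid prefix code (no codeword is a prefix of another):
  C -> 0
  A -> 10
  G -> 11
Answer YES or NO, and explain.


Checking each pair (does one codeword prefix another?):
  C='0' vs A='10': no prefix
  C='0' vs G='11': no prefix
  A='10' vs C='0': no prefix
  A='10' vs G='11': no prefix
  G='11' vs C='0': no prefix
  G='11' vs A='10': no prefix
No violation found over all pairs.

YES -- this is a valid prefix code. No codeword is a prefix of any other codeword.


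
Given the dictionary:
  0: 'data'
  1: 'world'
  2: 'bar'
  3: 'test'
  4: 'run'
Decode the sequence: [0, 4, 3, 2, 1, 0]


Look up each index in the dictionary:
  0 -> 'data'
  4 -> 'run'
  3 -> 'test'
  2 -> 'bar'
  1 -> 'world'
  0 -> 'data'

Decoded: "data run test bar world data"


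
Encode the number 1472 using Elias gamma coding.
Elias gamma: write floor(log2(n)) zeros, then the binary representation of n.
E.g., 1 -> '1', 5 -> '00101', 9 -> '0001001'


num_bits = floor(log2(1472)) + 1 = 11
leading_zeros = num_bits - 1 = 10
binary(1472) = 10111000000

Elias gamma(1472) = '0000000000' + '10111000000' = 000000000010111000000 (21 bits)


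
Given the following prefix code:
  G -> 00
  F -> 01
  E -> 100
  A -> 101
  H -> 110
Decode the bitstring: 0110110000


Decoding step by step:
Bits 01 -> F
Bits 101 -> A
Bits 100 -> E
Bits 00 -> G


Decoded message: FAEG


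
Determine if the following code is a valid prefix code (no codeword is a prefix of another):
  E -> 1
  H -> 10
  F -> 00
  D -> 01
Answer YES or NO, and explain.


Checking each pair (does one codeword prefix another?):
  E='1' vs H='10': prefix -- VIOLATION

NO -- this is NOT a valid prefix code. E (1) is a prefix of H (10).


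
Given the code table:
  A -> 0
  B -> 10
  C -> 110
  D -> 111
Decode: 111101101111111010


Decoding:
111 -> D
10 -> B
110 -> C
111 -> D
111 -> D
10 -> B
10 -> B


Result: DBCDDBB


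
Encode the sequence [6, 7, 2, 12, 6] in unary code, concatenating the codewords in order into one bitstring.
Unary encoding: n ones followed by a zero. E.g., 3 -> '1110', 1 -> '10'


Encode each number as n ones followed by a terminating 0:
  6 -> 1111110 (7 bits)
  7 -> 11111110 (8 bits)
  2 -> 110 (3 bits)
  12 -> 1111111111110 (13 bits)
  6 -> 1111110 (7 bits)
Total length = 7 + 8 + 3 + 13 + 7 = 38 bits.

Unary([6, 7, 2, 12, 6]) = 11111101111111011011111111111101111110 (38 bits)


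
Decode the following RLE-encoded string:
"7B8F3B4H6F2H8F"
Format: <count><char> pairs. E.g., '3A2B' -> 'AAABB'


Expanding each <count><char> pair:
  7B -> 'BBBBBBB'
  8F -> 'FFFFFFFF'
  3B -> 'BBB'
  4H -> 'HHHH'
  6F -> 'FFFFFF'
  2H -> 'HH'
  8F -> 'FFFFFFFF'

Decoded = BBBBBBBFFFFFFFFBBBHHHHFFFFFFHHFFFFFFFF


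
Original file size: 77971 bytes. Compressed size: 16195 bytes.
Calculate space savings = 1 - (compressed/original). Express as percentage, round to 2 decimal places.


ratio = compressed/original = 16195/77971 = 0.207705
savings = 1 - ratio = 1 - 0.207705 = 0.792295
as a percentage: 0.792295 * 100 = 79.23%

Space savings = 1 - 16195/77971 = 79.23%


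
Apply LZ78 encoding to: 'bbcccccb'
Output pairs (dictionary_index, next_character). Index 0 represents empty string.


LZ78 encoding steps:
Dictionary: {0: ''}
Step 1: w='' (idx 0), next='b' -> output (0, 'b'), add 'b' as idx 1
Step 2: w='b' (idx 1), next='c' -> output (1, 'c'), add 'bc' as idx 2
Step 3: w='' (idx 0), next='c' -> output (0, 'c'), add 'c' as idx 3
Step 4: w='c' (idx 3), next='c' -> output (3, 'c'), add 'cc' as idx 4
Step 5: w='c' (idx 3), next='b' -> output (3, 'b'), add 'cb' as idx 5


Encoded: [(0, 'b'), (1, 'c'), (0, 'c'), (3, 'c'), (3, 'b')]


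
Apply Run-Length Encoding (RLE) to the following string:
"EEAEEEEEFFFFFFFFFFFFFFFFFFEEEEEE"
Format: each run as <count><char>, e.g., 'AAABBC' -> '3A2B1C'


Scanning runs left to right:
  i=0: run of 'E' x 2 -> '2E'
  i=2: run of 'A' x 1 -> '1A'
  i=3: run of 'E' x 5 -> '5E'
  i=8: run of 'F' x 18 -> '18F'
  i=26: run of 'E' x 6 -> '6E'

RLE = 2E1A5E18F6E


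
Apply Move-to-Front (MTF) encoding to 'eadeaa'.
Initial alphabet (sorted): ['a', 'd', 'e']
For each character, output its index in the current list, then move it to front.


MTF encoding:
'e': index 2 in ['a', 'd', 'e'] -> ['e', 'a', 'd']
'a': index 1 in ['e', 'a', 'd'] -> ['a', 'e', 'd']
'd': index 2 in ['a', 'e', 'd'] -> ['d', 'a', 'e']
'e': index 2 in ['d', 'a', 'e'] -> ['e', 'd', 'a']
'a': index 2 in ['e', 'd', 'a'] -> ['a', 'e', 'd']
'a': index 0 in ['a', 'e', 'd'] -> ['a', 'e', 'd']


Output: [2, 1, 2, 2, 2, 0]


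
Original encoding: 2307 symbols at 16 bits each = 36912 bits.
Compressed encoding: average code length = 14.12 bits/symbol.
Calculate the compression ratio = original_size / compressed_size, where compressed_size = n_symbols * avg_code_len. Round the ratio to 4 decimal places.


original_size = n_symbols * orig_bits = 2307 * 16 = 36912 bits
compressed_size = n_symbols * avg_code_len = 2307 * 14.12 = 32574.84 bits
ratio = original_size / compressed_size = 36912 / 32574.84 = 1.1331

Compression ratio = 1.1331


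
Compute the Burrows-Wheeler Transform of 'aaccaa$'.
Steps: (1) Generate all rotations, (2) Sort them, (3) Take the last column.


Rotations (sorted):
  0: $aaccaa -> last char: a
  1: a$aacca -> last char: a
  2: aa$aacc -> last char: c
  3: aaccaa$ -> last char: $
  4: accaa$a -> last char: a
  5: caa$aac -> last char: c
  6: ccaa$aa -> last char: a


BWT = aac$aca


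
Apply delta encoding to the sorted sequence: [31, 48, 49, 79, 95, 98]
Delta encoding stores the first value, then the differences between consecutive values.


First value: 31
Deltas:
  48 - 31 = 17
  49 - 48 = 1
  79 - 49 = 30
  95 - 79 = 16
  98 - 95 = 3


Delta encoded: [31, 17, 1, 30, 16, 3]


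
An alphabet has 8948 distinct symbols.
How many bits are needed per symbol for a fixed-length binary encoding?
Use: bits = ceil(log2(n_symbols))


log2(8948) = 13.1273
Bracket: 2^13 = 8192 < 8948 <= 2^14 = 16384
So ceil(log2(8948)) = 14

bits = ceil(log2(8948)) = ceil(13.1273) = 14 bits


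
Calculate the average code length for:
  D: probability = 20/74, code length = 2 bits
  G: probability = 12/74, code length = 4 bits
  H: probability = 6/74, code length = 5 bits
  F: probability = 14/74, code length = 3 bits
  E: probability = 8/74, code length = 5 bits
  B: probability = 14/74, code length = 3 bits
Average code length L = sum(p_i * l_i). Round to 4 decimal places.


Weighted contributions p_i * l_i:
  D: (20/74) * 2 = 40/74
  G: (12/74) * 4 = 48/74
  H: (6/74) * 5 = 30/74
  F: (14/74) * 3 = 42/74
  E: (8/74) * 5 = 40/74
  B: (14/74) * 3 = 42/74
Sum = (40 + 48 + 30 + 42 + 40 + 42)/74 = 242/74

L = 242/74 = 3.2703 bits/symbol


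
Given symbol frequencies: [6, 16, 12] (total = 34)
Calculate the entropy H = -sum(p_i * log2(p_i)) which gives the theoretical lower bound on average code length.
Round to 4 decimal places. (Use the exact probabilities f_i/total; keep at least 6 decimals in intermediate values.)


Per-symbol terms -p_i * log2(p_i) with p_i = f_i/34:
  p = 6/34 = 0.176471: log2(p) = -2.502500, -p*log2(p) = 0.441618
  p = 16/34 = 0.470588: log2(p) = -1.087463, -p*log2(p) = 0.511747
  p = 12/34 = 0.352941: log2(p) = -1.502500, -p*log2(p) = 0.530294
H = 0.441618 + 0.511747 + 0.530294 = 1.483659

H = 1.4837 bits/symbol


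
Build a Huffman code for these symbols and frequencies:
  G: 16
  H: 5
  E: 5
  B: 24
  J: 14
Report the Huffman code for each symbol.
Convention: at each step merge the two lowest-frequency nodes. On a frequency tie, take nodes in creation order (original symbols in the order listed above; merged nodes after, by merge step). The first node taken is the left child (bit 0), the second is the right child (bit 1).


Huffman tree construction:
Step 1: Merge H(5) + E(5) = 10
Step 2: Merge (H+E)(10) + J(14) = 24
Step 3: Merge G(16) + B(24) = 40
Step 4: Merge ((H+E)+J)(24) + (G+B)(40) = 64
Read each symbol's code off the tree from the root (left child = 0, right child = 1).

Codes:
  G: 10 (length 2)
  H: 000 (length 3)
  E: 001 (length 3)
  B: 11 (length 2)
  J: 01 (length 2)
Average code length: 138/64 = 2.1563 bits/symbol


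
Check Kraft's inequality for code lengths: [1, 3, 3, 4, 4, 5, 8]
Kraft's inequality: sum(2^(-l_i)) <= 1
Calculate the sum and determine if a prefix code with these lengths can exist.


Sum = 2^(-1) + 2^(-3) + 2^(-3) + 2^(-4) + 2^(-4) + 2^(-5) + 2^(-8)
    = 0.5 + 0.125 + 0.125 + 0.0625 + 0.0625 + 0.03125 + 0.00390625
    = 233/256 = 0.91015625
Since 0.91015625 <= 1, Kraft's inequality IS satisfied.
A prefix code with these lengths CAN exist.

Kraft sum = 0.91015625. Satisfied.


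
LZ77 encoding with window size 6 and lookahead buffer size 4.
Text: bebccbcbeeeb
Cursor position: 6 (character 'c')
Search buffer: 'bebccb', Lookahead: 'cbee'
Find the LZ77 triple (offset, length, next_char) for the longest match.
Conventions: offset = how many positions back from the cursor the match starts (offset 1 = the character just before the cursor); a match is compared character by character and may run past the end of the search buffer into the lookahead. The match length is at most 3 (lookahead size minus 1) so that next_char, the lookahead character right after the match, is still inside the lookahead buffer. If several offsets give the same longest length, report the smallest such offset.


Try each offset into the search buffer:
  offset=1 (pos 5, char 'b'): match length 0
  offset=2 (pos 4, char 'c'): match length 2
  offset=3 (pos 3, char 'c'): match length 1
  offset=4 (pos 2, char 'b'): match length 0
  offset=5 (pos 1, char 'e'): match length 0
  offset=6 (pos 0, char 'b'): match length 0
Longest match has length 2 at offset 2.
next_char = character at position 6 + 2 = 8 -> 'e'

Best match: offset=2, length=2 (matching 'cb' starting at position 4)
LZ77 triple: (2, 2, 'e')


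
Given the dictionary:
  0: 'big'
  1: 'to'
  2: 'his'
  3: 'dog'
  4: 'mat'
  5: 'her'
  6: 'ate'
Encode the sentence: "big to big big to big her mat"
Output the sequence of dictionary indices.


Look up each word in the dictionary:
  'big' -> 0
  'to' -> 1
  'big' -> 0
  'big' -> 0
  'to' -> 1
  'big' -> 0
  'her' -> 5
  'mat' -> 4

Encoded: [0, 1, 0, 0, 1, 0, 5, 4]


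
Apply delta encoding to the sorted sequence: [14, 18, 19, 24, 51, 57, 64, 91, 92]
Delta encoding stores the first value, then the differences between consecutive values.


First value: 14
Deltas:
  18 - 14 = 4
  19 - 18 = 1
  24 - 19 = 5
  51 - 24 = 27
  57 - 51 = 6
  64 - 57 = 7
  91 - 64 = 27
  92 - 91 = 1


Delta encoded: [14, 4, 1, 5, 27, 6, 7, 27, 1]


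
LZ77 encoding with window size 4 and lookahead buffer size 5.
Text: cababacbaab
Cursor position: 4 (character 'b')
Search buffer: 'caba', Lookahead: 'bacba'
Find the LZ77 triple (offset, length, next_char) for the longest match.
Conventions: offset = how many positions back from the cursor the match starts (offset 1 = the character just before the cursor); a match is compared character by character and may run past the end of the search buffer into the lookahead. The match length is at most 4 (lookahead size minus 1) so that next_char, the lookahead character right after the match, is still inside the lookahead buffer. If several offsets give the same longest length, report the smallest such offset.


Try each offset into the search buffer:
  offset=1 (pos 3, char 'a'): match length 0
  offset=2 (pos 2, char 'b'): match length 2
  offset=3 (pos 1, char 'a'): match length 0
  offset=4 (pos 0, char 'c'): match length 0
Longest match has length 2 at offset 2.
next_char = character at position 4 + 2 = 6 -> 'c'

Best match: offset=2, length=2 (matching 'ba' starting at position 2)
LZ77 triple: (2, 2, 'c')


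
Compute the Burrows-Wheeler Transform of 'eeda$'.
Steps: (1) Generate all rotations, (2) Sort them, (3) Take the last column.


Rotations (sorted):
  0: $eeda -> last char: a
  1: a$eed -> last char: d
  2: da$ee -> last char: e
  3: eda$e -> last char: e
  4: eeda$ -> last char: $


BWT = adee$


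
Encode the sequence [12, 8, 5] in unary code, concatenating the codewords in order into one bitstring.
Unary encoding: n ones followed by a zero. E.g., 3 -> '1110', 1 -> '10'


Encode each number as n ones followed by a terminating 0:
  12 -> 1111111111110 (13 bits)
  8 -> 111111110 (9 bits)
  5 -> 111110 (6 bits)
Total length = 13 + 9 + 6 = 28 bits.

Unary([12, 8, 5]) = 1111111111110111111110111110 (28 bits)


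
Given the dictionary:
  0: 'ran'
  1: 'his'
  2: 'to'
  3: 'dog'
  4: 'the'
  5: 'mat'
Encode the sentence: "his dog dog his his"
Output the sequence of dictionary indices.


Look up each word in the dictionary:
  'his' -> 1
  'dog' -> 3
  'dog' -> 3
  'his' -> 1
  'his' -> 1

Encoded: [1, 3, 3, 1, 1]


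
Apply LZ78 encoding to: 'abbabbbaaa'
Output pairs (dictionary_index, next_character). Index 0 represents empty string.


LZ78 encoding steps:
Dictionary: {0: ''}
Step 1: w='' (idx 0), next='a' -> output (0, 'a'), add 'a' as idx 1
Step 2: w='' (idx 0), next='b' -> output (0, 'b'), add 'b' as idx 2
Step 3: w='b' (idx 2), next='a' -> output (2, 'a'), add 'ba' as idx 3
Step 4: w='b' (idx 2), next='b' -> output (2, 'b'), add 'bb' as idx 4
Step 5: w='ba' (idx 3), next='a' -> output (3, 'a'), add 'baa' as idx 5
Step 6: w='a' (idx 1), end of input -> output (1, '')


Encoded: [(0, 'a'), (0, 'b'), (2, 'a'), (2, 'b'), (3, 'a'), (1, '')]


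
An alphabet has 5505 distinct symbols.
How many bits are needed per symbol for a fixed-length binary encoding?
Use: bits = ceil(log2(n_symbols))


log2(5505) = 12.4265
Bracket: 2^12 = 4096 < 5505 <= 2^13 = 8192
So ceil(log2(5505)) = 13

bits = ceil(log2(5505)) = ceil(12.4265) = 13 bits


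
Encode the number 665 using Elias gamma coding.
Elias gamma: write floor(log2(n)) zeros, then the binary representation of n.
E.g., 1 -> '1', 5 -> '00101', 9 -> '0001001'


num_bits = floor(log2(665)) + 1 = 10
leading_zeros = num_bits - 1 = 9
binary(665) = 1010011001

Elias gamma(665) = '000000000' + '1010011001' = 0000000001010011001 (19 bits)


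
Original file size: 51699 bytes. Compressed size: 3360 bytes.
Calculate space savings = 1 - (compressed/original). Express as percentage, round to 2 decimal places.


ratio = compressed/original = 3360/51699 = 0.064992
savings = 1 - ratio = 1 - 0.064992 = 0.935008
as a percentage: 0.935008 * 100 = 93.5%

Space savings = 1 - 3360/51699 = 93.5%


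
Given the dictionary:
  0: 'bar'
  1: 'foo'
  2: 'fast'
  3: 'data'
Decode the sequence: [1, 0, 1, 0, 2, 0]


Look up each index in the dictionary:
  1 -> 'foo'
  0 -> 'bar'
  1 -> 'foo'
  0 -> 'bar'
  2 -> 'fast'
  0 -> 'bar'

Decoded: "foo bar foo bar fast bar"


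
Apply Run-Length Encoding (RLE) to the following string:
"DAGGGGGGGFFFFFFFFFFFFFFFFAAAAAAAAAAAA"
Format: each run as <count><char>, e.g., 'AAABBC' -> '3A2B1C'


Scanning runs left to right:
  i=0: run of 'D' x 1 -> '1D'
  i=1: run of 'A' x 1 -> '1A'
  i=2: run of 'G' x 7 -> '7G'
  i=9: run of 'F' x 16 -> '16F'
  i=25: run of 'A' x 12 -> '12A'

RLE = 1D1A7G16F12A


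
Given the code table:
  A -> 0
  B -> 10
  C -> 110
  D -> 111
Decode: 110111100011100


Decoding:
110 -> C
111 -> D
10 -> B
0 -> A
0 -> A
111 -> D
0 -> A
0 -> A


Result: CDBAADAA


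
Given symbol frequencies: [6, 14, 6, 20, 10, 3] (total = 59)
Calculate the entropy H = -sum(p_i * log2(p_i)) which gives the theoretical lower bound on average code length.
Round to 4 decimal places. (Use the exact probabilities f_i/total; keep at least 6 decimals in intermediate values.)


Per-symbol terms -p_i * log2(p_i) with p_i = f_i/59:
  p = 6/59 = 0.101695: log2(p) = -3.297681, -p*log2(p) = 0.335357
  p = 14/59 = 0.237288: log2(p) = -2.075288, -p*log2(p) = 0.492441
  p = 6/59 = 0.101695: log2(p) = -3.297681, -p*log2(p) = 0.335357
  p = 20/59 = 0.338983: log2(p) = -1.560715, -p*log2(p) = 0.529056
  p = 10/59 = 0.169492: log2(p) = -2.560715, -p*log2(p) = 0.434019
  p = 3/59 = 0.050847: log2(p) = -4.297681, -p*log2(p) = 0.218526
H = 0.335357 + 0.492441 + 0.335357 + 0.529056 + 0.434019 + 0.218526 = 2.344756

H = 2.3448 bits/symbol


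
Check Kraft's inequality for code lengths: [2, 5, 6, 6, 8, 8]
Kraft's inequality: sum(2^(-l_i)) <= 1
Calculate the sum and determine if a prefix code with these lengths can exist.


Sum = 2^(-2) + 2^(-5) + 2^(-6) + 2^(-6) + 2^(-8) + 2^(-8)
    = 0.25 + 0.03125 + 0.015625 + 0.015625 + 0.00390625 + 0.00390625
    = 82/256 = 0.3203125
Since 0.3203125 <= 1, Kraft's inequality IS satisfied.
A prefix code with these lengths CAN exist.

Kraft sum = 0.3203125. Satisfied.


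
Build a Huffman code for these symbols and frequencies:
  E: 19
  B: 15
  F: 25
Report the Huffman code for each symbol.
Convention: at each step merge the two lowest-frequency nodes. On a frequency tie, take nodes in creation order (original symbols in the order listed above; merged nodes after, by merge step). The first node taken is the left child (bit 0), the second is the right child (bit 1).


Huffman tree construction:
Step 1: Merge B(15) + E(19) = 34
Step 2: Merge F(25) + (B+E)(34) = 59
Read each symbol's code off the tree from the root (left child = 0, right child = 1).

Codes:
  E: 11 (length 2)
  B: 10 (length 2)
  F: 0 (length 1)
Average code length: 93/59 = 1.5763 bits/symbol


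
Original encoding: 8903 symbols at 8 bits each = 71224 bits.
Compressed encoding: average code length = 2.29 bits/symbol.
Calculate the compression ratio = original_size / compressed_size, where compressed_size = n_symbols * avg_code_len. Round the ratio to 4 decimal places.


original_size = n_symbols * orig_bits = 8903 * 8 = 71224 bits
compressed_size = n_symbols * avg_code_len = 8903 * 2.29 = 20387.87 bits
ratio = original_size / compressed_size = 71224 / 20387.87 = 3.4934

Compression ratio = 3.4934


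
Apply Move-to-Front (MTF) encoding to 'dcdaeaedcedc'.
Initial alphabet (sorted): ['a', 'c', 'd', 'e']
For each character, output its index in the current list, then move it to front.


MTF encoding:
'd': index 2 in ['a', 'c', 'd', 'e'] -> ['d', 'a', 'c', 'e']
'c': index 2 in ['d', 'a', 'c', 'e'] -> ['c', 'd', 'a', 'e']
'd': index 1 in ['c', 'd', 'a', 'e'] -> ['d', 'c', 'a', 'e']
'a': index 2 in ['d', 'c', 'a', 'e'] -> ['a', 'd', 'c', 'e']
'e': index 3 in ['a', 'd', 'c', 'e'] -> ['e', 'a', 'd', 'c']
'a': index 1 in ['e', 'a', 'd', 'c'] -> ['a', 'e', 'd', 'c']
'e': index 1 in ['a', 'e', 'd', 'c'] -> ['e', 'a', 'd', 'c']
'd': index 2 in ['e', 'a', 'd', 'c'] -> ['d', 'e', 'a', 'c']
'c': index 3 in ['d', 'e', 'a', 'c'] -> ['c', 'd', 'e', 'a']
'e': index 2 in ['c', 'd', 'e', 'a'] -> ['e', 'c', 'd', 'a']
'd': index 2 in ['e', 'c', 'd', 'a'] -> ['d', 'e', 'c', 'a']
'c': index 2 in ['d', 'e', 'c', 'a'] -> ['c', 'd', 'e', 'a']


Output: [2, 2, 1, 2, 3, 1, 1, 2, 3, 2, 2, 2]


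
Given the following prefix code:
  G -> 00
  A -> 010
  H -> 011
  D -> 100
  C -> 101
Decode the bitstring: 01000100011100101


Decoding step by step:
Bits 010 -> A
Bits 00 -> G
Bits 100 -> D
Bits 011 -> H
Bits 100 -> D
Bits 101 -> C


Decoded message: AGDHDC


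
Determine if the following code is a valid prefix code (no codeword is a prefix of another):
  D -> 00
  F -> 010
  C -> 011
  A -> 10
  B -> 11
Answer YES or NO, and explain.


Checking each pair (does one codeword prefix another?):
  D='00' vs F='010': no prefix
  D='00' vs C='011': no prefix
  D='00' vs A='10': no prefix
  D='00' vs B='11': no prefix
  F='010' vs D='00': no prefix
  F='010' vs C='011': no prefix
  F='010' vs A='10': no prefix
  F='010' vs B='11': no prefix
  C='011' vs D='00': no prefix
  C='011' vs F='010': no prefix
  C='011' vs A='10': no prefix
  C='011' vs B='11': no prefix
  A='10' vs D='00': no prefix
  A='10' vs F='010': no prefix
  A='10' vs C='011': no prefix
  A='10' vs B='11': no prefix
  B='11' vs D='00': no prefix
  B='11' vs F='010': no prefix
  B='11' vs C='011': no prefix
  B='11' vs A='10': no prefix
No violation found over all pairs.

YES -- this is a valid prefix code. No codeword is a prefix of any other codeword.


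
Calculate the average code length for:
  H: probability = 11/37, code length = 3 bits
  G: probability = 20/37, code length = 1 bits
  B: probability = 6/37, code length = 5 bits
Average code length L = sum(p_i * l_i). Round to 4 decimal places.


Weighted contributions p_i * l_i:
  H: (11/37) * 3 = 33/37
  G: (20/37) * 1 = 20/37
  B: (6/37) * 5 = 30/37
Sum = (33 + 20 + 30)/37 = 83/37

L = 83/37 = 2.2432 bits/symbol


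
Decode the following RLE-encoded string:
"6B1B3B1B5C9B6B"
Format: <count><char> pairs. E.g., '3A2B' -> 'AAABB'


Expanding each <count><char> pair:
  6B -> 'BBBBBB'
  1B -> 'B'
  3B -> 'BBB'
  1B -> 'B'
  5C -> 'CCCCC'
  9B -> 'BBBBBBBBB'
  6B -> 'BBBBBB'

Decoded = BBBBBBBBBBBCCCCCBBBBBBBBBBBBBBB


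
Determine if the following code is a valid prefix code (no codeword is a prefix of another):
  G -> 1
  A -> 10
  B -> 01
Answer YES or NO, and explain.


Checking each pair (does one codeword prefix another?):
  G='1' vs A='10': prefix -- VIOLATION

NO -- this is NOT a valid prefix code. G (1) is a prefix of A (10).


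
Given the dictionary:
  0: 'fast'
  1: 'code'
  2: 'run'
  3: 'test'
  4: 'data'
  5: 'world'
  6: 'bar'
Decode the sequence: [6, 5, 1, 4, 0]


Look up each index in the dictionary:
  6 -> 'bar'
  5 -> 'world'
  1 -> 'code'
  4 -> 'data'
  0 -> 'fast'

Decoded: "bar world code data fast"


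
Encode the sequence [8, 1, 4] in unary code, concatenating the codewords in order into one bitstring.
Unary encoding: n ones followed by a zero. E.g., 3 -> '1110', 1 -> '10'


Encode each number as n ones followed by a terminating 0:
  8 -> 111111110 (9 bits)
  1 -> 10 (2 bits)
  4 -> 11110 (5 bits)
Total length = 9 + 2 + 5 = 16 bits.

Unary([8, 1, 4]) = 1111111101011110 (16 bits)


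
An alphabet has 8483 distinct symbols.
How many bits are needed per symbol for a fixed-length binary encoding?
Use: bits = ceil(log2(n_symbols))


log2(8483) = 13.0504
Bracket: 2^13 = 8192 < 8483 <= 2^14 = 16384
So ceil(log2(8483)) = 14

bits = ceil(log2(8483)) = ceil(13.0504) = 14 bits


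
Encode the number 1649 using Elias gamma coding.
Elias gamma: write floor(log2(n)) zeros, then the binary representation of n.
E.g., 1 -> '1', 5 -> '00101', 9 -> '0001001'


num_bits = floor(log2(1649)) + 1 = 11
leading_zeros = num_bits - 1 = 10
binary(1649) = 11001110001

Elias gamma(1649) = '0000000000' + '11001110001' = 000000000011001110001 (21 bits)


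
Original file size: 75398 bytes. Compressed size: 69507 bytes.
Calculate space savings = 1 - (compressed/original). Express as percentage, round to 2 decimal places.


ratio = compressed/original = 69507/75398 = 0.921868
savings = 1 - ratio = 1 - 0.921868 = 0.078132
as a percentage: 0.078132 * 100 = 7.81%

Space savings = 1 - 69507/75398 = 7.81%
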